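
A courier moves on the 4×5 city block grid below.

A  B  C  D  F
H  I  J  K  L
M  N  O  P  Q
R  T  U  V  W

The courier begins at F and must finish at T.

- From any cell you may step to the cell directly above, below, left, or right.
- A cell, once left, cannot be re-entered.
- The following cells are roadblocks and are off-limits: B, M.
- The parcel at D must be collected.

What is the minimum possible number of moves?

6

Any route passes through D somewhere between F and T. Summing Manhattan distances along the two legs (F → D → T) gives a lower bound of 1 + 5 = 6 moves.
A route of 6 moves achieves this: F → D → K → P → V → U → T.
Since 6 matches the lower bound, it is optimal.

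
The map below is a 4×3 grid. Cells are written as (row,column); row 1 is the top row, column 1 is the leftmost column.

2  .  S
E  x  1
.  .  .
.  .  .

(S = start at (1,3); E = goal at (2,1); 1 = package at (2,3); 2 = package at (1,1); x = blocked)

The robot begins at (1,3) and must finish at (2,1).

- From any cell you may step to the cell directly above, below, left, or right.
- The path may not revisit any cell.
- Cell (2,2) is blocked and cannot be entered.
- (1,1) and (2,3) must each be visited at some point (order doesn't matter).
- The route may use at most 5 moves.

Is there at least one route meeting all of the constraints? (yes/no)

Exhausting the options from (1,3), every branch either dead-ends against blocked cells, would have to re-enter a cell already used, runs past the 5-move limit, or reaches the goal with a constraint still unmet.

no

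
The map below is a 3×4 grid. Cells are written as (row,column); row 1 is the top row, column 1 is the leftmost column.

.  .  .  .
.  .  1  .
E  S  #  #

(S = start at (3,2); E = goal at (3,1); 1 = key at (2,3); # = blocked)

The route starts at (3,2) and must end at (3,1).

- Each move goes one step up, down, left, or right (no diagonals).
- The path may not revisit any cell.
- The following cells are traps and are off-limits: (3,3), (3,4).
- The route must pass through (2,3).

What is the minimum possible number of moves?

7

Any route passes through (2,3) somewhere between (3,2) and (3,1). Summing Manhattan distances along the two legs ((3,2) → (2,3) → (3,1)) gives a lower bound of 2 + 3 = 5 moves.
The shortest route satisfying every rule uses 7 moves: (3,2) → (2,2) → (2,3) → (1,3) → (1,2) → (1,1) → (2,1) → (3,1).
The bound of 5 isn't tight here; checking systematically, no route of length 5 through 6 satisfies every constraint, so 7 is the minimum.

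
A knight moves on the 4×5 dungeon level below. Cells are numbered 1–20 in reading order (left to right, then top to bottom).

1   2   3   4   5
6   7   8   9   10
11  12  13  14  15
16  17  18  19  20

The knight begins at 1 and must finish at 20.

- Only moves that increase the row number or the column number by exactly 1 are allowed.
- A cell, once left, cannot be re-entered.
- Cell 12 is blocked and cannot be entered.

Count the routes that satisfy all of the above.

A right/down-only route from 1 to 20 makes exactly 3 down-moves and 4 right-moves in some order.
With no other constraints that would be C(7,3) = 35 routes.
Subtract routes through each blocked cell (inclusion–exclusion for overlaps): − through 12: 12 → 23.
That gives 23 routes.

23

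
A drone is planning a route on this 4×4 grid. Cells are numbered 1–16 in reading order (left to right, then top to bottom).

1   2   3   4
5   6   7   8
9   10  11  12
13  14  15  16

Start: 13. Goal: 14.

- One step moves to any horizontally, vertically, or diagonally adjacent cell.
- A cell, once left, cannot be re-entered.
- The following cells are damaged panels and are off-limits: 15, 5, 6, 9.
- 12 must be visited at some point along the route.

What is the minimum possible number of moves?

Any route passes through 12 somewhere between 13 and 14. Summing Chebyshev distances along the two legs (13 → 12 → 14) gives a lower bound of 3 + 2 = 5 moves.
A route of 5 moves achieves this: 13 → 10 → 7 → 12 → 11 → 14.
Since 5 matches the lower bound, it is optimal.

5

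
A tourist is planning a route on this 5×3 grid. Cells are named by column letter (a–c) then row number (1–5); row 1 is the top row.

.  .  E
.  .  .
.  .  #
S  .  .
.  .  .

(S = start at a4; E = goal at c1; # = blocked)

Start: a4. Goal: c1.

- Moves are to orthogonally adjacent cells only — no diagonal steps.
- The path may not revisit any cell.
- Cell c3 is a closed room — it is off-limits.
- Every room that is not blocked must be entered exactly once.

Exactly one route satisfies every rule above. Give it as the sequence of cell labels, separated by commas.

Need to visit all 14 open cells exactly once, starting at a4 and ending at c1.
Cell a1 has only two open neighbours (a2 and b1), so the path must pass straight through it: one of those is the cell it's entered from and the other is where it exits.
Route from a4: down 1 to a5, right 2 to c5, up 1 to c4, left 1 to b4, up 1 to b3, left 1 to a3, up 2 to a1, right 1 to b1, down 1 to b2, right 1 to c2, up 1 to c1 — 13 moves in all.
Check: all 14 open cells covered.

a4, a5, b5, c5, c4, b4, b3, a3, a2, a1, b1, b2, c2, c1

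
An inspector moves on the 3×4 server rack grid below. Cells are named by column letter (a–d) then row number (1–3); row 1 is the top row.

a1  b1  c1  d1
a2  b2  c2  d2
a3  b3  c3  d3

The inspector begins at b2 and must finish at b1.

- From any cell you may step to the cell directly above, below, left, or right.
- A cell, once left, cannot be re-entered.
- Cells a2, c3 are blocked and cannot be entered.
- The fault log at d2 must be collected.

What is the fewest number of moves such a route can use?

Any route passes through d2 somewhere between b2 and b1. Summing Manhattan distances along the two legs (b2 → d2 → b1) gives a lower bound of 2 + 3 = 5 moves.
A route of 5 moves achieves this: b2 → c2 → d2 → d1 → c1 → b1.
Since 5 matches the lower bound, it is optimal.

5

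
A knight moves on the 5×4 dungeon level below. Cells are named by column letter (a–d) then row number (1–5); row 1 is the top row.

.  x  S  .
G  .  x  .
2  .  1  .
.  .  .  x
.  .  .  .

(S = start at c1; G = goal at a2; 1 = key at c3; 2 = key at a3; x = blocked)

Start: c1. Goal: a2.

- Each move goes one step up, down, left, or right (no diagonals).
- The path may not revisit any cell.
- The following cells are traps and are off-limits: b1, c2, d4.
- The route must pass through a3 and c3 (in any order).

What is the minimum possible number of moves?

Any route passes through a3 and c3 in some order between c1 and a2. Summing Manhattan distances along each leg and taking the cheapest ordering (c1 → c3 → a3 → a2) gives a lower bound of 2 + 2 + 1 = 5 moves.
That bound ignores the blocked cells. Measuring each leg by the fewest moves that actually steer around them (c1→c3: 4; c3→a3: 2; a3→a2: 1) raises the lower bound to 7.
A route of 7 moves exists: c1 → d1 → d2 → d3 → c3 → b3 → a3 → a2.
Since 7 matches that lower bound, it is optimal.

7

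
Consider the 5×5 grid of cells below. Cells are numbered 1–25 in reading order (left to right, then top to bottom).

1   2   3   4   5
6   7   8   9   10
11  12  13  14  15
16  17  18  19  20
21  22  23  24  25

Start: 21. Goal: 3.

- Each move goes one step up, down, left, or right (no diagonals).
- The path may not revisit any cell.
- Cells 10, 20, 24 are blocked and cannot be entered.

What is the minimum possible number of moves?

The Manhattan distance from 21 to 3 is |5−1| + |1−3| = 6, so at least 6 moves are needed.
A route of 6 moves achieves this: 21 → 16 → 11 → 6 → 1 → 2 → 3.
Since 6 matches the lower bound, it is optimal.

6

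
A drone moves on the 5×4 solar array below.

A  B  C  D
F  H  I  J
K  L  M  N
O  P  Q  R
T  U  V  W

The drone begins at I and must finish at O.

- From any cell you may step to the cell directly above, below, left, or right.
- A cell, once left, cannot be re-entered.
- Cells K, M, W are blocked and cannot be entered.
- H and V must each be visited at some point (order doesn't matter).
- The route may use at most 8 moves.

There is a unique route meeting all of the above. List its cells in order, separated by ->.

Any route must reach H and V and still end at O within 8 moves, so the order of the required stops is forced.
Route from I: left 1 to H, down 2 to P, right 1 to Q, down 1 to V, left 2 to T, up 1 to O — 8 moves in all.
Check: all required cells visited; 8 ≤ 8 moves.

I -> H -> L -> P -> Q -> V -> U -> T -> O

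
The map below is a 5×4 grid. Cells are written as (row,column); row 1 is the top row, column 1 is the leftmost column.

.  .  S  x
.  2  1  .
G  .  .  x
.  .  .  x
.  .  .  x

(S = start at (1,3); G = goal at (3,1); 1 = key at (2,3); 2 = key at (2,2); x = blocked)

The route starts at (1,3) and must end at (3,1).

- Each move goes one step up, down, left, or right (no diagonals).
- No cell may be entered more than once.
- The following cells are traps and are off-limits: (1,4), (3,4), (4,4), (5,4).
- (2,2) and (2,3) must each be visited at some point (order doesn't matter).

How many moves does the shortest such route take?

4

Any route passes through (2,2) and (2,3) in some order between (1,3) and (3,1). Summing Manhattan distances along each leg and taking the cheapest ordering ((1,3) → (2,3) → (2,2) → (3,1)) gives a lower bound of 1 + 1 + 2 = 4 moves.
A route of 4 moves achieves this: (1,3) → (2,3) → (2,2) → (3,2) → (3,1).
Since 4 matches the lower bound, it is optimal.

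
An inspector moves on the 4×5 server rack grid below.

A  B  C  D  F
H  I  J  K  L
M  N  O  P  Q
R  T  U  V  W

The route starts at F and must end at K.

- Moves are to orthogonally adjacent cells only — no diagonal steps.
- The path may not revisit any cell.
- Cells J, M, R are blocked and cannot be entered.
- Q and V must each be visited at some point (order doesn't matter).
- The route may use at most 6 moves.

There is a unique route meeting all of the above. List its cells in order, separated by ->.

F -> L -> Q -> W -> V -> P -> K

The 6-move cap with required stops at Q, V leaves no slack for detours.
Route from F: 3× down (reaching W), left to V, 2× up (reaching K) — 6 moves in all.
Check: all required cells visited; 6 ≤ 6 moves.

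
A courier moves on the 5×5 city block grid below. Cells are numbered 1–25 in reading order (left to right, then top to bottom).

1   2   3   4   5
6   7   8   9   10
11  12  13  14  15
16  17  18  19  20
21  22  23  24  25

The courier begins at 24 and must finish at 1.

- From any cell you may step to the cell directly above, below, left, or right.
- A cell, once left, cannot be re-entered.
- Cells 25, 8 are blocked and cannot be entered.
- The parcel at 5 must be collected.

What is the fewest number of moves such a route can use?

Any route passes through 5 somewhere between 24 and 1. Summing Manhattan distances along the two legs (24 → 5 → 1) gives a lower bound of 5 + 4 = 9 moves.
A route of 9 moves achieves this: 24 → 19 → 14 → 9 → 10 → 5 → 4 → 3 → 2 → 1.
Since 9 matches the lower bound, it is optimal.

9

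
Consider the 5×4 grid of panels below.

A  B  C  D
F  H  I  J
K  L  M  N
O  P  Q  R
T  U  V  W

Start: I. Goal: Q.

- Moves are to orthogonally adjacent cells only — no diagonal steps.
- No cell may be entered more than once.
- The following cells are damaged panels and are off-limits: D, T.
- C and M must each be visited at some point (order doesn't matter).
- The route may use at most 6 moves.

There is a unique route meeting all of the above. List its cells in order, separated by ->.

Any route must reach C and M and still end at Q within 6 moves, so the order of the required stops is forced.
Route from I: up to C, left to B, 2× down (reaching L), right to M, down to Q — 6 moves in all.
Check: all required cells visited; 6 ≤ 6 moves.

I -> C -> B -> H -> L -> M -> Q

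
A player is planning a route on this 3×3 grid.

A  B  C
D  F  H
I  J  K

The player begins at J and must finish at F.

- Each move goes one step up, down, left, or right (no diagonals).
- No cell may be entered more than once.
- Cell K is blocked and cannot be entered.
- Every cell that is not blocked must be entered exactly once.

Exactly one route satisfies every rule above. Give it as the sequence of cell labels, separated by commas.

Need to visit all 8 open cells exactly once, starting at J and ending at F.
Cell C has only two open neighbours (H and B), so the path must pass straight through it: one of those is the cell it's entered from and the other is where it exits.
Route from J: left to I, 2× up (reaching A), 2× right (reaching C), down to H, left to F — 7 moves in all.
Check: all 8 open cells covered.

J, I, D, A, B, C, H, F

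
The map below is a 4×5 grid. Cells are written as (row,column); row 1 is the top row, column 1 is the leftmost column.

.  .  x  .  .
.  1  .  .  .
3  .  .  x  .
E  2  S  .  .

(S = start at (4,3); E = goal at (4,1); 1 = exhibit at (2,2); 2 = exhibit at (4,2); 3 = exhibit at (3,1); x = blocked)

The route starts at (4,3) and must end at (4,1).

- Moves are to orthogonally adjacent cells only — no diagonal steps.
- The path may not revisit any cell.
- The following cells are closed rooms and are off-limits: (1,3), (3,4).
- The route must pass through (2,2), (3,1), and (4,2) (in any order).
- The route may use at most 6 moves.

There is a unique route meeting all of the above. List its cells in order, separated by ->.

(4,3) -> (4,2) -> (3,2) -> (2,2) -> (2,1) -> (3,1) -> (4,1)

The 6-move cap with required stops at (2,2), (3,1), (4,2) leaves no slack for detours.
Route from (4,3): left to (4,2), 2× up (reaching (2,2)), left to (2,1), 2× down (reaching (4,1)) — 6 moves in all.
Check: all required cells visited; 6 ≤ 6 moves.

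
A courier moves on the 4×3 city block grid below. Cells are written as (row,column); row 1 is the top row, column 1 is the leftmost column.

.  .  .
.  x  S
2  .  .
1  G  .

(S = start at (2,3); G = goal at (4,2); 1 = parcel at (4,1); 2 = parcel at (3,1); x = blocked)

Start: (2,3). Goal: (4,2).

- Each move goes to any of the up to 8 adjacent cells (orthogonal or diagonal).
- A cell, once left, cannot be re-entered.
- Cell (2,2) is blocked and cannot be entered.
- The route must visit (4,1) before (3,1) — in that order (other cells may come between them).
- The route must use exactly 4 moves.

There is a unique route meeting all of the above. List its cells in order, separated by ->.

The waypoints must appear in the order (4,1), (3,1), with no cell reused.
Route from (2,3): 2× down-left (reaching (4,1)), up to (3,1), down-right to (4,2) — 4 moves in all.
Check: order respected (1 at step 2, 2 at step 3); 4 moves as required.

(2,3) -> (3,2) -> (4,1) -> (3,1) -> (4,2)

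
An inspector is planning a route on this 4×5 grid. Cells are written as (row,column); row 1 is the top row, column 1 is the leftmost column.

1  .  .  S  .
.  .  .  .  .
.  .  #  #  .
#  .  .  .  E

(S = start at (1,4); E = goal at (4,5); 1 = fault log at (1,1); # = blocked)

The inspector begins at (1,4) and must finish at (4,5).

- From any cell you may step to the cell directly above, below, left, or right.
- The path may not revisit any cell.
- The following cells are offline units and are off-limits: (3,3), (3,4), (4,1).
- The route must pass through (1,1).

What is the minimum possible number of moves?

Any route passes through (1,1) somewhere between (1,4) and (4,5). Summing Manhattan distances along the two legs ((1,4) → (1,1) → (4,5)) gives a lower bound of 3 + 7 = 10 moves.
A route of 10 moves achieves this: (1,4) → (1,3) → (1,2) → (1,1) → (2,1) → (3,1) → (3,2) → (4,2) → (4,3) → (4,4) → (4,5).
Since 10 matches the lower bound, it is optimal.

10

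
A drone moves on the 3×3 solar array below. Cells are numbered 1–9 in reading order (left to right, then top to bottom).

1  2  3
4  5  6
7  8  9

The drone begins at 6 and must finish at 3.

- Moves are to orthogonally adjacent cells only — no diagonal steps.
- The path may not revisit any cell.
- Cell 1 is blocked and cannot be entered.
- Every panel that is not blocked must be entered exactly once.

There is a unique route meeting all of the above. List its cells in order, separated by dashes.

6 - 9 - 8 - 7 - 4 - 5 - 2 - 3

Need to visit all 8 open cells exactly once, starting at 6 and ending at 3.
Cell 9 has only two open neighbours (6 and 8), so the path must pass straight through it: one of those is the cell it's entered from and the other is where it exits.
Route from 6: down to 9, 2× left (reaching 7), up to 4, right to 5, up to 2, right to 3 — 7 moves in all.
Check: all 8 open cells covered.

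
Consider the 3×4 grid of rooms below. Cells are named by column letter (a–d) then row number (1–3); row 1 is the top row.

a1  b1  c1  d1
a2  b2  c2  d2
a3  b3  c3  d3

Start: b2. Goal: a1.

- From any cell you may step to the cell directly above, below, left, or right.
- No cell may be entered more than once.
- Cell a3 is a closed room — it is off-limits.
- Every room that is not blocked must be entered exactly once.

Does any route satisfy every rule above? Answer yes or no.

Colour the cells like a checkerboard: each orthogonal step flips colour, so a Hamiltonian route alternates colours. Here there are 5 cells of one colour and 6 of the other, with start on the same colour as the goal — the counts and endpoints can't be arranged into an alternating sequence of length 11, so no Hamiltonian route exists.

no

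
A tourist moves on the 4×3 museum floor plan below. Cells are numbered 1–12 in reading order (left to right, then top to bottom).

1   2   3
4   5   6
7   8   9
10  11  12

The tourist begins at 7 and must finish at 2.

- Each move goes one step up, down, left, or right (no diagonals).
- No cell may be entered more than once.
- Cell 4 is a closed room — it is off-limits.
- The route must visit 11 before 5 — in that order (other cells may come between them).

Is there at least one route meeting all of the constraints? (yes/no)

yes

One route that works: 7 → 10 → 11 → 8 → 5 → 2.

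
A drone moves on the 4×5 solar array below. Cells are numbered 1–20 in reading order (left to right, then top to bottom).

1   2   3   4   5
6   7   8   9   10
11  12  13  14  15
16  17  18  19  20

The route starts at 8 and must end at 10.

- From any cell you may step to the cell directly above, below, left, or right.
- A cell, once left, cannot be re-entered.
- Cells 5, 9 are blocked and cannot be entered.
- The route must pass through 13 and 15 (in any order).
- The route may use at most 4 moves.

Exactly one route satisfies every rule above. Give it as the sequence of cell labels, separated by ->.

8 -> 13 -> 14 -> 15 -> 10

The budget equals the shortest possible length, so every move has to be on a shortest route through the required cells.
Route from 8: down 1 to 13, right 2 to 15, up 1 to 10 — 4 moves in all.
Check: all required cells visited; 4 ≤ 4 moves.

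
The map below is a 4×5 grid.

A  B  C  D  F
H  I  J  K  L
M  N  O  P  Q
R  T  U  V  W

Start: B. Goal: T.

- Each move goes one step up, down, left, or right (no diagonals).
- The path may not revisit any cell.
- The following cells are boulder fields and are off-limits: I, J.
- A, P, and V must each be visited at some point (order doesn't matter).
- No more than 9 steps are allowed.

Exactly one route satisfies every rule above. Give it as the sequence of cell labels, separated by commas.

The 9-move cap with required stops at A, P, V leaves no slack for detours.
Route from B: left 1 to A, down 2 to M, right 3 to P, down 1 to V, left 2 to T — 9 moves in all.
Check: all required cells visited; 9 ≤ 9 moves.

B, A, H, M, N, O, P, V, U, T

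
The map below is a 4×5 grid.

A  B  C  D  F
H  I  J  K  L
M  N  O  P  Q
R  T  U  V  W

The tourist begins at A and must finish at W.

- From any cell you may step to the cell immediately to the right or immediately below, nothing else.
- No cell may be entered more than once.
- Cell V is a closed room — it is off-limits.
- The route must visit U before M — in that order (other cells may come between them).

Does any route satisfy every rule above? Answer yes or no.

M lies above U, so going from U to M would need an upward move — but moves only go right/down, so U cannot be visited before M.

no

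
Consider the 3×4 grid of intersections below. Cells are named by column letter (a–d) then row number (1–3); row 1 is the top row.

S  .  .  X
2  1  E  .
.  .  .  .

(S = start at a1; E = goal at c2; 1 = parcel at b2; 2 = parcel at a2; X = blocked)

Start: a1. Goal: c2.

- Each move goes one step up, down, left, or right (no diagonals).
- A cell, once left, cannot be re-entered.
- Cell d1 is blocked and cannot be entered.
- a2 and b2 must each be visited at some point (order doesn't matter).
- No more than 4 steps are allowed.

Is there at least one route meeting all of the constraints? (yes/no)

yes

One route that works: a1 → a2 → b2 → c2.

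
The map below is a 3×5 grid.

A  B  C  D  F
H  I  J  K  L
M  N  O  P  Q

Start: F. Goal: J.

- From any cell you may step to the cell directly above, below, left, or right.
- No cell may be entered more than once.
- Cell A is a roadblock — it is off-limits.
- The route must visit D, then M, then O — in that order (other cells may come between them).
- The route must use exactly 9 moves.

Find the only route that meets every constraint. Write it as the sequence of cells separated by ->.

The waypoints must appear in the order D, M, O, with no cell reused.
Route from F: left 3 to B, down 1 to I, left 1 to H, down 1 to M, right 2 to O, up 1 to J — 9 moves in all.
Check: order respected (D at step 1, M at step 6, O at step 8); 9 moves as required.

F -> D -> C -> B -> I -> H -> M -> N -> O -> J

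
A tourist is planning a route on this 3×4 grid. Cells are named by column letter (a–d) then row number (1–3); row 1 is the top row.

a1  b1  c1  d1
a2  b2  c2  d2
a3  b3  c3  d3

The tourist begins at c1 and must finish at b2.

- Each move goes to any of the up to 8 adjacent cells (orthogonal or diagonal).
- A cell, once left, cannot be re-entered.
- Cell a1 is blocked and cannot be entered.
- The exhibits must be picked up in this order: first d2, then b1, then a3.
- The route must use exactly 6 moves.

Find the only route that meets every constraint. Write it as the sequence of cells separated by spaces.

c1 d2 c2 b1 a2 a3 b2

The waypoints must appear in the order d2, b1, a3, with no cell reused.
Route from c1: down-right to d2, left to c2, up-left to b1, down-left to a2, down to a3, up-right to b2 — 6 moves in all.
Check: order respected (d2 at step 1, b1 at step 3, a3 at step 5); 6 moves as required.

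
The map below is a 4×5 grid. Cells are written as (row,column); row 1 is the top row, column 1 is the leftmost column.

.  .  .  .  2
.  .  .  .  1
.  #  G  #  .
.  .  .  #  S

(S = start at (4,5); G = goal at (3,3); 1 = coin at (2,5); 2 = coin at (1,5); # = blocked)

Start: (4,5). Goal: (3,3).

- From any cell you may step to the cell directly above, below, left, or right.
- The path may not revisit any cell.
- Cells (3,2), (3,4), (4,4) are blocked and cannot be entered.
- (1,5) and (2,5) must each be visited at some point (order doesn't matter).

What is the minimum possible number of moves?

Any route passes through (1,5) and (2,5) in some order between (4,5) and (3,3). Summing Manhattan distances along each leg and taking the cheapest ordering ((4,5) → (2,5) → (1,5) → (3,3)) gives a lower bound of 2 + 1 + 4 = 7 moves.
A route of 7 moves achieves this: (4,5) → (3,5) → (2,5) → (1,5) → (1,4) → (2,4) → (2,3) → (3,3).
Since 7 matches the lower bound, it is optimal.

7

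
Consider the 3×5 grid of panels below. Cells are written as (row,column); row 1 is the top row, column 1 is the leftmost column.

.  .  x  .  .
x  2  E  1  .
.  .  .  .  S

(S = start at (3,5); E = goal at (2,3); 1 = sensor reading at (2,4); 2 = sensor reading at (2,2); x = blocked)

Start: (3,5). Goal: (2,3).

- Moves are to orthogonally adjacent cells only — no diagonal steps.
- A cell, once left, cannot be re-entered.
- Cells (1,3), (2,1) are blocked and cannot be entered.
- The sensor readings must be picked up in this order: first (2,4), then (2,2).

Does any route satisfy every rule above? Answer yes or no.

yes

One route that works: (3,5) → (2,5) → (2,4) → (3,4) → (3,3) → (3,2) → (2,2) → (2,3).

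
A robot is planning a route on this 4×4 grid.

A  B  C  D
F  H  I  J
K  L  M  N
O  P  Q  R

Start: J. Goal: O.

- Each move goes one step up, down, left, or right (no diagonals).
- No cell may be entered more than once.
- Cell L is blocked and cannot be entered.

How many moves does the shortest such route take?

The Manhattan distance from J to O is |2−4| + |4−1| = 5, so at least 5 moves are needed.
A route of 5 moves achieves this: J → N → R → Q → P → O.
Since 5 matches the lower bound, it is optimal.

5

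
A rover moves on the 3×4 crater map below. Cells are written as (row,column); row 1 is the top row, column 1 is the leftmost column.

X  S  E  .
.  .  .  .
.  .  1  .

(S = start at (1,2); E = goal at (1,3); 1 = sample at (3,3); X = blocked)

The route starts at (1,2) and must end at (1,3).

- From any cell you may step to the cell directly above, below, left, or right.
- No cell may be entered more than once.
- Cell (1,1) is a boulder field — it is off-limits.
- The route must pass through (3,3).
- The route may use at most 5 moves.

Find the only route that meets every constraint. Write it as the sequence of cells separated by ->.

(1,2) -> (2,2) -> (3,2) -> (3,3) -> (2,3) -> (1,3)

The budget equals the shortest possible length, so every move has to be on a shortest route through the required cells.
Route from (1,2): 2× down (reaching (3,2)), right to (3,3), 2× up (reaching (1,3)) — 5 moves in all.
Check: all required cells visited; 5 ≤ 5 moves.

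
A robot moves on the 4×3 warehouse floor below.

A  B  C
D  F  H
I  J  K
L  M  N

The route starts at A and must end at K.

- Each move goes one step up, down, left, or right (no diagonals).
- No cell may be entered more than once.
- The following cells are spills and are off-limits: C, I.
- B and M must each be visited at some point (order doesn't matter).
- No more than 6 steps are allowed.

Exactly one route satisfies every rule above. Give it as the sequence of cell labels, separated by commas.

A, B, F, J, M, N, K

Any route must reach B and M and still end at K within 6 moves, so the order of the required stops is forced.
Route from A: right 1 to B, down 3 to M, right 1 to N, up 1 to K — 6 moves in all.
Check: all required cells visited; 6 ≤ 6 moves.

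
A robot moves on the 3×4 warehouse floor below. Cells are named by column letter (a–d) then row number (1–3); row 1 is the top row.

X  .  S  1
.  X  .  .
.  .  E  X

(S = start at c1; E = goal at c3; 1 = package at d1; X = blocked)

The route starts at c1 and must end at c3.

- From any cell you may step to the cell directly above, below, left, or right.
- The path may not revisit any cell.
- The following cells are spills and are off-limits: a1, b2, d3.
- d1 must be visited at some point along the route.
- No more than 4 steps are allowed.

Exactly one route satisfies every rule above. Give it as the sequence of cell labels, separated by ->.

c1 -> d1 -> d2 -> c2 -> c3

The budget equals the shortest possible length, so every move has to be on a shortest route through the required cells.
Route from c1: right to d1, down to d2, left to c2, down to c3 — 4 moves in all.
Check: all required cells visited; 4 ≤ 4 moves.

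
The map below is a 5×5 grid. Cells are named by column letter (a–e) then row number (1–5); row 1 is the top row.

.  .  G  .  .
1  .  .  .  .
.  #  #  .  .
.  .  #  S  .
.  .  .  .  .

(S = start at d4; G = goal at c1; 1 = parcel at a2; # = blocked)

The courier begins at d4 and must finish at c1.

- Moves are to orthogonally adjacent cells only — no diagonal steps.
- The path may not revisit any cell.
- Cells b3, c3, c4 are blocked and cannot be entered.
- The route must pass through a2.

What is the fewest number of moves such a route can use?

8

Any route passes through a2 somewhere between d4 and c1. Summing Manhattan distances along the two legs (d4 → a2 → c1) gives a lower bound of 5 + 3 = 8 moves.
A route of 8 moves achieves this: d4 → d3 → d2 → c2 → b2 → a2 → a1 → b1 → c1.
Since 8 matches the lower bound, it is optimal.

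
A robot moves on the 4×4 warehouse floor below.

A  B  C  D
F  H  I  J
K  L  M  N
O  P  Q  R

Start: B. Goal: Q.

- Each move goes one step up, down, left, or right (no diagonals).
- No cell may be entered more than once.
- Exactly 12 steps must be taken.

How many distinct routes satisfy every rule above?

Need simple routes of exactly 12 moves from B to Q (Manhattan distance 4, so 4 moves are spent on a detour and 4 undoing it).
Branch systematically from the start, pruning whenever the remaining move budget drops below the Manhattan distance to Q or differs from it in parity. Grouping the completions by first move — via H: 3; via A: 10; via C: 9 — and summing: 3 + 10 + 9 = 22.
That gives 22 routes.

22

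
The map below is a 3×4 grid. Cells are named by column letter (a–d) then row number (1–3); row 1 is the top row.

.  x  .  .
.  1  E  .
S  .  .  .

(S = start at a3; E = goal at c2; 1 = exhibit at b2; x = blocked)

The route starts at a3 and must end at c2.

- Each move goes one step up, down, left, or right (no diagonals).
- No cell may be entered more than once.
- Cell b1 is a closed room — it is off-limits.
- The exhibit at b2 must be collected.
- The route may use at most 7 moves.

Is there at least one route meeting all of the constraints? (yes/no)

yes

One route that works: a3 → a2 → b2 → c2.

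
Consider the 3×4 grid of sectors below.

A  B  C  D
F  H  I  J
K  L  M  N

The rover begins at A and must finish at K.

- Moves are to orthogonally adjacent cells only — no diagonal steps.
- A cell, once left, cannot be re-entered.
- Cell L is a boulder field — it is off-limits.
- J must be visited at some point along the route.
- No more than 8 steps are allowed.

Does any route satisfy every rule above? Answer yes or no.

One route that works: A → B → C → D → J → I → H → F → K.

yes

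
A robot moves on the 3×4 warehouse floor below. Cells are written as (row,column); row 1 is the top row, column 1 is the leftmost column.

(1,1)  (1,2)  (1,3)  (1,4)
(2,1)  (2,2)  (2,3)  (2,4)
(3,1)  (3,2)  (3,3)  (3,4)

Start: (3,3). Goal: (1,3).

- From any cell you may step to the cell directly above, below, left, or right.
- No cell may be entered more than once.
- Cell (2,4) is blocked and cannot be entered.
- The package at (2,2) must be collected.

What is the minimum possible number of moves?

Any route passes through (2,2) somewhere between (3,3) and (1,3). Summing Manhattan distances along the two legs ((3,3) → (2,2) → (1,3)) gives a lower bound of 2 + 2 = 4 moves.
A route of 4 moves achieves this: (3,3) → (2,3) → (2,2) → (1,2) → (1,3).
Since 4 matches the lower bound, it is optimal.

4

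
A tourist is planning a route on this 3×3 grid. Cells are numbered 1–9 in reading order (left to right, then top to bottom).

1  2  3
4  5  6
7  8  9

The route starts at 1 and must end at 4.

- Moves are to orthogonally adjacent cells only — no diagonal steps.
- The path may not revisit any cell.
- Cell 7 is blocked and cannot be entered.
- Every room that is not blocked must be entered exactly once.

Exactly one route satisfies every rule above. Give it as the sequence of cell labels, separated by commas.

Need to visit all 8 open cells exactly once, starting at 1 and ending at 4.
Route from 1: right 2 to 3, down 2 to 9, left 1 to 8, up 1 to 5, left 1 to 4 — 7 moves in all.
Check: all 8 open cells covered.

1, 2, 3, 6, 9, 8, 5, 4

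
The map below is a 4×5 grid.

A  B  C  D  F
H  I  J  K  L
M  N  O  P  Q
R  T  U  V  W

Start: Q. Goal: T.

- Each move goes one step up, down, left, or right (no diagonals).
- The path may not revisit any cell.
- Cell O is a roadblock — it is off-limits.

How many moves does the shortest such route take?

4

The Manhattan distance from Q to T is |3−4| + |5−2| = 4, so at least 4 moves are needed.
A route of 4 moves achieves this: Q → W → V → U → T.
Since 4 matches the lower bound, it is optimal.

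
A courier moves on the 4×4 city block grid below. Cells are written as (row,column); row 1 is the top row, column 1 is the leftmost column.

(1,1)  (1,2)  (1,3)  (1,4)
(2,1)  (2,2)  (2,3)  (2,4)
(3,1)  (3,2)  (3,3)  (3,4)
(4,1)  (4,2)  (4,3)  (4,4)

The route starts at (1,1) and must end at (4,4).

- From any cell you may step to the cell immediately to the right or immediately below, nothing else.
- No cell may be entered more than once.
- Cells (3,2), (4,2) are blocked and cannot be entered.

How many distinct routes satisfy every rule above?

A right/down-only route from (1,1) to (4,4) makes exactly 3 down-moves and 3 right-moves in some order.
With no other constraints that would be C(6,3) = 20 routes.
Subtract routes through each blocked cell (inclusion–exclusion for overlaps): − through (3,2): 9 − through (4,2): 4 + through (3,2)&(4,2): 3 → 10.
That gives 10 routes.

10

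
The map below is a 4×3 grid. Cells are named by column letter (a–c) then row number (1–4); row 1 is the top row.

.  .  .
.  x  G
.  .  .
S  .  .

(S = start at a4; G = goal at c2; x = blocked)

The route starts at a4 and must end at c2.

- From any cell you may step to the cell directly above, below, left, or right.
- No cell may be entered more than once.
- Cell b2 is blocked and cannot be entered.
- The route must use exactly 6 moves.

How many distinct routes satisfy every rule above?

Need simple routes of exactly 6 moves from a4 to c2 (Manhattan distance 4, so 1 moves are spent on a detour and 1 undoing it).
Enumerating: a4 a3 a2 a1 b1 c1 c2 | a4 a3 b3 b4 c4 c3 c2.
That gives 2 routes.

2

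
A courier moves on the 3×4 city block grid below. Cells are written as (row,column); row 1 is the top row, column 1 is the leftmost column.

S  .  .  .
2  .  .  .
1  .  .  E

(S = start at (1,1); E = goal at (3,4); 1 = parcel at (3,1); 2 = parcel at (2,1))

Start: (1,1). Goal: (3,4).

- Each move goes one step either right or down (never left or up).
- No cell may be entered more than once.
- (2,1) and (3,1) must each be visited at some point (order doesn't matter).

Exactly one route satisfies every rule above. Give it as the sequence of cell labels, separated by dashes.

Moves only go right or down, so the column and row indices never decrease.
Route from (1,1): down 2 to (3,1), right 3 to (3,4) — 5 moves in all.
Check: all required cells visited.

(1,1) - (2,1) - (3,1) - (3,2) - (3,3) - (3,4)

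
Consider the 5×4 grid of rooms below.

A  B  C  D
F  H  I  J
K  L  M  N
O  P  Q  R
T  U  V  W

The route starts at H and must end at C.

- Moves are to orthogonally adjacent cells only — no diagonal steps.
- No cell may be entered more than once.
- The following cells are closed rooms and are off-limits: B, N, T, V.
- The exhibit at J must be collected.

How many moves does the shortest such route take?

Any route passes through J somewhere between H and C. Summing Manhattan distances along the two legs (H → J → C) gives a lower bound of 2 + 2 = 4 moves.
A route of 4 moves achieves this: H → I → J → D → C.
Since 4 matches the lower bound, it is optimal.

4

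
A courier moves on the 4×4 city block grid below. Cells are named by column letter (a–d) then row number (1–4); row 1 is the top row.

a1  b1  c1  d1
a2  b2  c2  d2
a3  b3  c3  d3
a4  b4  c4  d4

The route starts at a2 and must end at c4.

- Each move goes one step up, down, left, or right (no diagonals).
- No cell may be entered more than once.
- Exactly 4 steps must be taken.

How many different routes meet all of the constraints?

Need simple routes of exactly 4 moves from a2 to c4 (Manhattan distance 4, so 0 moves are spent on a detour and 0 undoing it).
Enumerating: a2 a3 a4 b4 c4 | a2 a3 b3 b4 c4 | a2 a3 b3 c3 c4 | a2 b2 b3 b4 c4 | a2 b2 b3 c3 c4 | a2 b2 c2 c3 c4.
That gives 6 routes.

6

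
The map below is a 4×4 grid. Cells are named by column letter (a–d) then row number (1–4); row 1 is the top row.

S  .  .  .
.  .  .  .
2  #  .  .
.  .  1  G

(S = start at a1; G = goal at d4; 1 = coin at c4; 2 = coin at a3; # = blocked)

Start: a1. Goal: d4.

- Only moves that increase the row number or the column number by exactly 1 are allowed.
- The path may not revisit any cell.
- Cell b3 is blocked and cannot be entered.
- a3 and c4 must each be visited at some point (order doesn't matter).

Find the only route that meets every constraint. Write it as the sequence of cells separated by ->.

a1 -> a2 -> a3 -> a4 -> b4 -> c4 -> d4

Moves only go right or down, so the column and row indices never decrease.
Route from a1: 3× down (reaching a4), 3× right (reaching d4) — 6 moves in all.
Check: all required cells visited.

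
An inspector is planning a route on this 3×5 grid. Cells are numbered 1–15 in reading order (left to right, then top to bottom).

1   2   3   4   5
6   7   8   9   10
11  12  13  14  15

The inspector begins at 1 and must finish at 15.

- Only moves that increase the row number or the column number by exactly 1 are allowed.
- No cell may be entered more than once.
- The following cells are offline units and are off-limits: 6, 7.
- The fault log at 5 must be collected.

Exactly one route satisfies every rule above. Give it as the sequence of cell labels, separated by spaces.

1 2 3 4 5 10 15

Moves only go right or down, so the column and row indices never decrease.
Route from 1: right 4 to 5, down 2 to 15 — 6 moves in all.
Check: all required cells visited.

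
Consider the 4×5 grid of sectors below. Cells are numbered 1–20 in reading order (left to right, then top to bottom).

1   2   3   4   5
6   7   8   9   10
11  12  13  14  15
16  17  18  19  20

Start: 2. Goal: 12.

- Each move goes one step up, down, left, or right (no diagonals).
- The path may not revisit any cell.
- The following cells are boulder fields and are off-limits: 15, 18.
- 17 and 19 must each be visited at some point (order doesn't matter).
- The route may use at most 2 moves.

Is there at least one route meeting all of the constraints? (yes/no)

no

Even ignoring the no-revisit rule, getting from 2 to 12, taking the cheapest ordering 2 → 17 → 19 → 12 needs at least 3 + 4 + 3 = 10 moves (fewest moves per leg, detouring around blocked cells), which exceeds the 2-move limit.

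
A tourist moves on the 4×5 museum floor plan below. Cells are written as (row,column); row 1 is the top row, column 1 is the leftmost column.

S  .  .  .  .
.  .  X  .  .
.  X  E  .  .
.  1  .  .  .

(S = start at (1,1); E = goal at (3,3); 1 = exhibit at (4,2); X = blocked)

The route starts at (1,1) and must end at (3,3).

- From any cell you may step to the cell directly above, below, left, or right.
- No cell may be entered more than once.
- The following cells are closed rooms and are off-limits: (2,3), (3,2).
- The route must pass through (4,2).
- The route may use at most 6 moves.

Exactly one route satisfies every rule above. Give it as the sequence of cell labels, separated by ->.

The budget equals the shortest possible length, so every move has to be on a shortest route through the required cells.
Route from (1,1): down 3 to (4,1), right 2 to (4,3), up 1 to (3,3) — 6 moves in all.
Check: all required cells visited; 6 ≤ 6 moves.

(1,1) -> (2,1) -> (3,1) -> (4,1) -> (4,2) -> (4,3) -> (3,3)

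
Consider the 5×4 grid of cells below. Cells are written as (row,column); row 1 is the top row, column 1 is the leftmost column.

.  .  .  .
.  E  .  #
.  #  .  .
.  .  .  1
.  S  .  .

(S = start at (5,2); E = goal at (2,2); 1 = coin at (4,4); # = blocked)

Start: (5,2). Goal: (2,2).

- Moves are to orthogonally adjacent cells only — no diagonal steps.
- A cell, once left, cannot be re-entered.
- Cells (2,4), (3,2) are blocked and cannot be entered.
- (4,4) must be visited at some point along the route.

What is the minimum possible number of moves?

Any route passes through (4,4) somewhere between (5,2) and (2,2). Summing Manhattan distances along the two legs ((5,2) → (4,4) → (2,2)) gives a lower bound of 3 + 4 = 7 moves.
A route of 7 moves achieves this: (5,2) → (4,2) → (4,3) → (4,4) → (3,4) → (3,3) → (2,3) → (2,2).
Since 7 matches the lower bound, it is optimal.

7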